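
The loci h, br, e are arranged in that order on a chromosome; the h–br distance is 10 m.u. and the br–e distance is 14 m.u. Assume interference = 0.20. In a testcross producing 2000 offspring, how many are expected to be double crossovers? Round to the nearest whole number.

Map distances give recombination frequencies of 0.100 and 0.140 for the two intervals.
With interference 0.20 (so coincidence = 0.80), expected double-crossover frequency = 0.100 × 0.140 × 0.80 = 0.01120.
Expected number = 0.01120 × 2000 = 22.40 ≈ 22.

22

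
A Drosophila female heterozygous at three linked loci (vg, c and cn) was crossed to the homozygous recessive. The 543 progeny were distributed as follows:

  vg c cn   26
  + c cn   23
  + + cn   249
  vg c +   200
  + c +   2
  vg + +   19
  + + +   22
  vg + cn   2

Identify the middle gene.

vg

The two most frequent reciprocal classes, + + cn and vg c +, are the parental types, so the F1 was + + cn / vg c +.
The two rarest classes, vg + cn and + c +, are the double crossovers. Comparing them with the parentals, only the vg allele has switched, so vg is the middle locus and the order is c – vg – cn.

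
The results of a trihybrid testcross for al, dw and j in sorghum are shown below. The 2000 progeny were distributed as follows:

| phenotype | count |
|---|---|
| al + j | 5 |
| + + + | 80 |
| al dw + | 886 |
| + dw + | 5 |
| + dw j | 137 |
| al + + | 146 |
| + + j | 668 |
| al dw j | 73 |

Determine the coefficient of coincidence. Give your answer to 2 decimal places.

0.42

The two most frequent reciprocal classes, + + j and al dw +, are the parental types, so the F1 was + + j / al dw +.
The two rarest classes, al + j and + dw +, are the double crossovers. Comparing them with the parentals, only the al allele has switched, so al is the middle locus and the order is dw – al – j.
dw–al: (283 + 10)/2000 = 0.1465; al–j: (153 + 10)/2000 = 0.0815.
Expected DCO frequency = 0.1465 × 0.0815 ≈ 0.01194; observed = 10/2000 ≈ 0.00500.
Coefficient of coincidence = 0.00500/0.01194 ≈ 0.42.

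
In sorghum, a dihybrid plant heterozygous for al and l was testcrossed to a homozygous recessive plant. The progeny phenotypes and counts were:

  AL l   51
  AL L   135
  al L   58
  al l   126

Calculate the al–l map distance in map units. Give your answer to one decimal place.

The two most frequent classes, AL L (135) and al l (126), are the parental types, so the F1 was AL L / al l.
The recombinant classes are AL l and al L: 51 + 58 = 109.
Recombination frequency = 109/370 = 0.2946 ≈ 29.5%, i.e. 29.5 map units.

29.5 map units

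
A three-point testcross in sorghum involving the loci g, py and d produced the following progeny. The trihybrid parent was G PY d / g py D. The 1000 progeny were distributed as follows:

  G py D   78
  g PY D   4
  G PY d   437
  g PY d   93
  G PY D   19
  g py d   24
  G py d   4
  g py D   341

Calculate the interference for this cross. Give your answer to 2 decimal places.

The two rarest classes, G py d and g PY D, are the double crossovers. Comparing them with the parentals, only the py allele has switched, so py is the middle locus and the order is d – py – g.
d–py: (43 + 8)/1000 = 0.0510; py–g: (171 + 8)/1000 = 0.1790.
Expected DCO frequency = 0.0510 × 0.1790 ≈ 0.00913; observed = 8/1000 ≈ 0.00800.
Coefficient of coincidence = 0.00800/0.00913 ≈ 0.88; interference = 1 − 0.88 = 0.12.

0.12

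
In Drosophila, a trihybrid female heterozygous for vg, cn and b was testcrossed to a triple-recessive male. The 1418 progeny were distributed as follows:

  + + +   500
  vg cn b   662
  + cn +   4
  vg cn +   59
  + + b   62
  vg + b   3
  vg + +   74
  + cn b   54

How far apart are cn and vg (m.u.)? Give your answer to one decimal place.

The two most frequent reciprocal classes, + + + and vg cn b, are the parental types, so the F1 was + + + / vg cn b.
The two rarest classes, + cn + and vg + b, are the double crossovers. Comparing them with the parentals, only the cn allele has switched, so cn is the middle locus and the order is vg – cn – b.
Crossovers in the vg–cn interval produce the single-crossover classes vg + + and + cn b (74 + 54 = 128) plus the double crossovers (7).
RF(vg–cn) = (128 + 7) / 1418 = 135/1418 = 0.0952 → 9.5 m.u.

9.5 m.u.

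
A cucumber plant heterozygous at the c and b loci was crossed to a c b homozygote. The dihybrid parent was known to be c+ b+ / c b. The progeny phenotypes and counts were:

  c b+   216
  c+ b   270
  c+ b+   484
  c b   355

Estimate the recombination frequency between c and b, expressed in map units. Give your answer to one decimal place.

The recombinant classes are c+ b and c b+: 270 + 216 = 486.
Recombination frequency = 486/1325 = 0.3668 ≈ 36.7%, i.e. 36.7 map units.

36.7 map units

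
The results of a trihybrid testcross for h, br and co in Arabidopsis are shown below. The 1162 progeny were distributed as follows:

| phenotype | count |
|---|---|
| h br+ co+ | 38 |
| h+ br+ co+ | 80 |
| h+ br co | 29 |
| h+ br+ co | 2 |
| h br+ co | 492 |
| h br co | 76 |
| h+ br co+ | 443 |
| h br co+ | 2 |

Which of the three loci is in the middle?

h

The two most frequent reciprocal classes, h+ br co+ and h br+ co, are the parental types, so the F1 was h+ br co+ / h br+ co.
The two rarest classes, h br co+ and h+ br+ co, are the double crossovers. Comparing them with the parentals, only the h allele has switched, so h is the middle locus and the order is co – h – br.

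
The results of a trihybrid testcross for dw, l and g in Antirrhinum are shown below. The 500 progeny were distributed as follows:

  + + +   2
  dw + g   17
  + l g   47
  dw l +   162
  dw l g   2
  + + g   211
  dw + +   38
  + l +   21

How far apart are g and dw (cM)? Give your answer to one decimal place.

The two most frequent reciprocal classes, + + g and dw l +, are the parental types, so the F1 was + + g / dw l +.
The two rarest classes, + + + and dw l g, are the double crossovers. Comparing them with the parentals, only the g allele has switched, so g is the middle locus and the order is l – g – dw.
Crossovers in the g–dw interval produce the single-crossover classes dw + g and + l + (17 + 21 = 38) plus the double crossovers (4).
RF(g–dw) = (38 + 4) / 500 = 42/500 = 0.0840 → 8.4 cM.

8.4 cM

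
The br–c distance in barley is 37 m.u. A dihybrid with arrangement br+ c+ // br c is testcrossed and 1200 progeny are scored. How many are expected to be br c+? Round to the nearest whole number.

222

A map distance of 37 m.u. corresponds to a recombination frequency of 0.370.
The F1 is br+ c+ / br c, so br c+ is a recombinant gamete class with expected frequency r/2 = 0.370/2 = 0.1850.
Expected number = 0.1850 × 1200 = 222.00 ≈ 222.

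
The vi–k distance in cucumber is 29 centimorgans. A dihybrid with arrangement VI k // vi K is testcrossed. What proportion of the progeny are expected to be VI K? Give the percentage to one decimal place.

A map distance of 29 centimorgans corresponds to a recombination frequency of 0.290.
The F1 is VI k / vi K, so VI K is a recombinant gamete class with expected frequency r/2 = 0.290/2 = 0.1450.
That is 0.1450 = 14.5% of the progeny.

14.5%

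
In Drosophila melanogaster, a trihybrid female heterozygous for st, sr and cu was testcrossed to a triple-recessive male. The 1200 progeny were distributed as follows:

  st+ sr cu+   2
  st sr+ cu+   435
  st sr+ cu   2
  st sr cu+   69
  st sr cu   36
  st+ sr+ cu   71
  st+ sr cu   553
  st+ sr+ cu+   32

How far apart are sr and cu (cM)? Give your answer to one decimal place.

The two most frequent reciprocal classes, st+ sr cu and st sr+ cu+, are the parental types, so the F1 was st+ sr cu / st sr+ cu+.
The two rarest classes, st+ sr cu+ and st sr+ cu, are the double crossovers. Comparing them with the parentals, only the cu allele has switched, so cu is the middle locus and the order is st – cu – sr.
Crossovers in the cu–sr interval produce the single-crossover classes st+ sr+ cu and st sr cu+ (71 + 69 = 140) plus the double crossovers (4).
RF(cu–sr) = (140 + 4) / 1200 = 144/1200 = 0.1200 → 12.0 cM.

12.0 cM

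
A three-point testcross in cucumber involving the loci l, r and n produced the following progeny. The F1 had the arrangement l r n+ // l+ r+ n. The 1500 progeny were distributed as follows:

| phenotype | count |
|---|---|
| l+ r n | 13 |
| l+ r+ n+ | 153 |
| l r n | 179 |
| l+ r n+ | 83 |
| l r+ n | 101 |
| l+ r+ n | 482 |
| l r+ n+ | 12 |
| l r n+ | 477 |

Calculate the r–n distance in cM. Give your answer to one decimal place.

The two rarest classes, l r+ n+ and l+ r n, are the double crossovers. Comparing them with the parentals, only the r allele has switched, so r is the middle locus and the order is l – r – n.
Crossovers in the r–n interval produce the single-crossover classes l r n and l+ r+ n+ (179 + 153 = 332) plus the double crossovers (25).
RF(r–n) = (332 + 25) / 1500 = 357/1500 = 0.2380 → 23.8 cM.

23.8 cM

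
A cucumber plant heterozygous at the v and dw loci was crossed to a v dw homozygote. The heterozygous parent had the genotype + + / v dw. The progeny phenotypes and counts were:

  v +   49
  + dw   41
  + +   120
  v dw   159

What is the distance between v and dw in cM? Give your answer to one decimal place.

The recombinant classes are + dw and v +: 41 + 49 = 90.
Recombination frequency = 90/369 = 0.2439 ≈ 24.4%, i.e. 24.4 cM.

24.4 cM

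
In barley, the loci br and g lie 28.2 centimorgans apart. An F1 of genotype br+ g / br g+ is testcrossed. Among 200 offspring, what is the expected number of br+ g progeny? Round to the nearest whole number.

72

A map distance of 28.2 centimorgans corresponds to a recombination frequency of 0.282.
The F1 is br+ g / br g+, so br+ g is a parental gamete class with expected frequency (1 − r)/2 = 0.718/2 = 0.3590.
Expected number = 0.3590 × 200 = 71.80 ≈ 72.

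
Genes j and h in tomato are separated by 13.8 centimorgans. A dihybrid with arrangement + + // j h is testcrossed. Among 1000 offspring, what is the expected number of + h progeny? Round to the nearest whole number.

A map distance of 13.8 centimorgans corresponds to a recombination frequency of 0.138.
The F1 is + + / j h, so + h is a recombinant gamete class with expected frequency r/2 = 0.138/2 = 0.0690.
Expected number = 0.0690 × 1000 = 69.00 ≈ 69.

69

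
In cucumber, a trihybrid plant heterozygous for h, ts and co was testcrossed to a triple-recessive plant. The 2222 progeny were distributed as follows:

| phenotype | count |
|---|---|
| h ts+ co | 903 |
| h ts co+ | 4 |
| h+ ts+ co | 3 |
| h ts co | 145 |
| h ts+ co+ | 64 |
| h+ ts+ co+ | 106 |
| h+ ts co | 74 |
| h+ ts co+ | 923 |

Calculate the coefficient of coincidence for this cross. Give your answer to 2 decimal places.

The two most frequent reciprocal classes, h ts+ co and h+ ts co+, are the parental types, so the F1 was h ts+ co / h+ ts co+.
The two rarest classes, h+ ts+ co and h ts co+, are the double crossovers. Comparing them with the parentals, only the h allele has switched, so h is the middle locus and the order is co – h – ts.
co–h: (138 + 7)/2222 = 0.0653; h–ts: (251 + 7)/2222 = 0.1161.
Expected DCO frequency = 0.0653 × 0.1161 ≈ 0.00758; observed = 7/2222 ≈ 0.00315.
Coefficient of coincidence = 0.00315/0.00758 ≈ 0.42.

0.42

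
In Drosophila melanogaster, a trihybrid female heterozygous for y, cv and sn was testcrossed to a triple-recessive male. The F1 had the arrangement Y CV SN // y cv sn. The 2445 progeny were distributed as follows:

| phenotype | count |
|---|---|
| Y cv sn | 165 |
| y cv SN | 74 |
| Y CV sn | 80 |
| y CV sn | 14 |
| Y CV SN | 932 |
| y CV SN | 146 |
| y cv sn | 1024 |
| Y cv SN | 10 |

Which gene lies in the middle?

The two rarest classes, Y cv SN and y CV sn, are the double crossovers. Comparing them with the parentals, only the cv allele has switched, so cv is the middle locus and the order is y – cv – sn.

cv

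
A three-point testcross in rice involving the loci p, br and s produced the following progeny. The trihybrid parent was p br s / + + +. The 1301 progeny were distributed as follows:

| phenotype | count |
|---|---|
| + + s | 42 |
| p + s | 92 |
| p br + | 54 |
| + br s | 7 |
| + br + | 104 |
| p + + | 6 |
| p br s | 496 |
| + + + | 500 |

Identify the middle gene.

p

The two rarest classes, + br s and p + +, are the double crossovers. Comparing them with the parentals, only the p allele has switched, so p is the middle locus and the order is br – p – s.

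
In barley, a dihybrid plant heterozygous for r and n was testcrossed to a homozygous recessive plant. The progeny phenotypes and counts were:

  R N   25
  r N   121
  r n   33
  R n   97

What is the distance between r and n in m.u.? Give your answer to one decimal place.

21.0 m.u.

The two most frequent classes, R n (97) and r N (121), are the parental types, so the F1 was R n / r N.
The recombinant classes are R N and r n: 25 + 33 = 58.
Recombination frequency = 58/276 = 0.2101 ≈ 21.0%, i.e. 21.0 m.u.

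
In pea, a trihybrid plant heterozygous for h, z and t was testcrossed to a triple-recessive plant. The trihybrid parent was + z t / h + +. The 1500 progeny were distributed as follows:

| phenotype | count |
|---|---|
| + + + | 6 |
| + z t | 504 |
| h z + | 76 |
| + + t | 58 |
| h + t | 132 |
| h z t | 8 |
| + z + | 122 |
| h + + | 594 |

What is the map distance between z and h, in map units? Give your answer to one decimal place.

9.9 map units

The two rarest classes, h z t and + + +, are the double crossovers. Comparing them with the parentals, only the h allele has switched, so h is the middle locus and the order is t – h – z.
Crossovers in the h–z interval produce the single-crossover classes + + t and h z + (58 + 76 = 134) plus the double crossovers (14).
RF(h–z) = (134 + 14) / 1500 = 148/1500 = 0.0987 → 9.9 map units.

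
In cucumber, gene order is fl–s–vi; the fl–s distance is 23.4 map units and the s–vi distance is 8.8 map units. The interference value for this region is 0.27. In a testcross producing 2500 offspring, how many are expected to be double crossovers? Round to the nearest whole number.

38

Map distances give recombination frequencies of 0.234 and 0.088 for the two intervals.
With interference 0.27 (so coincidence = 0.73), expected double-crossover frequency = 0.234 × 0.088 × 0.73 = 0.01503.
Expected number = 0.01503 × 2500 = 37.58 ≈ 38.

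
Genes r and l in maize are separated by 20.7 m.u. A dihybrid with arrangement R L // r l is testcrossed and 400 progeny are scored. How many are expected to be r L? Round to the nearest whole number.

41

A map distance of 20.7 m.u. corresponds to a recombination frequency of 0.207.
The F1 is R L / r l, so r L is a recombinant gamete class with expected frequency r/2 = 0.207/2 = 0.1035.
Expected number = 0.1035 × 400 = 41.40 ≈ 41.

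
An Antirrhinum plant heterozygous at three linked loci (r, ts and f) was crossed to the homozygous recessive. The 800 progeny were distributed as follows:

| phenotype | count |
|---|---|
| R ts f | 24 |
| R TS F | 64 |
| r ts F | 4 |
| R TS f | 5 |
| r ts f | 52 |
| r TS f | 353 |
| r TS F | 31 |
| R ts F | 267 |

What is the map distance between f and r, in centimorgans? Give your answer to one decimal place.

8.0 centimorgans

The two most frequent reciprocal classes, R ts F and r TS f, are the parental types, so the F1 was R ts F / r TS f.
The two rarest classes, r ts F and R TS f, are the double crossovers. Comparing them with the parentals, only the r allele has switched, so r is the middle locus and the order is f – r – ts.
Crossovers in the f–r interval produce the single-crossover classes R ts f and r TS F (24 + 31 = 55) plus the double crossovers (9).
RF(f–r) = (55 + 9) / 800 = 64/800 = 0.0800 → 8.0 centimorgans.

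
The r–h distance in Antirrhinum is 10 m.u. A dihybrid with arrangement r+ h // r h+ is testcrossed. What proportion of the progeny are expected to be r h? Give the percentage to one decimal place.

A map distance of 10 m.u. corresponds to a recombination frequency of 0.100.
The F1 is r+ h / r h+, so r h is a recombinant gamete class with expected frequency r/2 = 0.100/2 = 0.0500.
That is 0.0500 = 5.0% of the progeny.

5.0%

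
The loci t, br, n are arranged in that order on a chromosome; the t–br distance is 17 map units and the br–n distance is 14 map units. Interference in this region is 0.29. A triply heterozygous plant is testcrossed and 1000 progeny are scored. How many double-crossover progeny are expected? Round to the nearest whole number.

17

Map distances give recombination frequencies of 0.170 and 0.140 for the two intervals.
With interference 0.29 (so coincidence = 0.71), expected double-crossover frequency = 0.170 × 0.140 × 0.71 = 0.01690.
Expected number = 0.01690 × 1000 = 16.90 ≈ 17.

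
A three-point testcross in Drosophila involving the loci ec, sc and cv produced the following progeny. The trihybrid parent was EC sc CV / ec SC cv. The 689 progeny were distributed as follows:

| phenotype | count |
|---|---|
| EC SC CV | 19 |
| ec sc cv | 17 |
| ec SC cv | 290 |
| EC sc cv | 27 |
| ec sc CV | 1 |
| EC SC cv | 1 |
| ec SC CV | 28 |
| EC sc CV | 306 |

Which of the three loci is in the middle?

The two rarest classes, ec sc CV and EC SC cv, are the double crossovers. Comparing them with the parentals, only the ec allele has switched, so ec is the middle locus and the order is sc – ec – cv.

ec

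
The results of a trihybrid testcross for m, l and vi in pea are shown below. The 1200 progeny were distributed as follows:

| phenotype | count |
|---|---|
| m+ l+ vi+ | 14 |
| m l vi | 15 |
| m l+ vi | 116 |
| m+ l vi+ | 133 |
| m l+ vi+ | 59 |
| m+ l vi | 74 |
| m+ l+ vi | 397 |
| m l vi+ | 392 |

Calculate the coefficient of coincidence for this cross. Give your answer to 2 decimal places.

The two most frequent reciprocal classes, m+ l+ vi and m l vi+, are the parental types, so the F1 was m+ l+ vi / m l vi+.
The two rarest classes, m+ l+ vi+ and m l vi, are the double crossovers. Comparing them with the parentals, only the vi allele has switched, so vi is the middle locus and the order is l – vi – m.
l–vi: (133 + 29)/1200 = 0.1350; vi–m: (249 + 29)/1200 = 0.2317.
Expected DCO frequency = 0.1350 × 0.2317 ≈ 0.03128; observed = 29/1200 ≈ 0.02417.
Coefficient of coincidence = 0.02417/0.03128 ≈ 0.77.

0.77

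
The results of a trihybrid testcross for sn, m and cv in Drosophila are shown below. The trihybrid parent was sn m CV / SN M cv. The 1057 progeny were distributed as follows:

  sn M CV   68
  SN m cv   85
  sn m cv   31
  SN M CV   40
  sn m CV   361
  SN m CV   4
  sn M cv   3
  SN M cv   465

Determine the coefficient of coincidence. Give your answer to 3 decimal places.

The two rarest classes, SN m CV and sn M cv, are the double crossovers. Comparing them with the parentals, only the sn allele has switched, so sn is the middle locus and the order is m – sn – cv.
m–sn: (153 + 7)/1057 = 0.1514; sn–cv: (71 + 7)/1057 = 0.0738.
Expected DCO frequency = 0.1514 × 0.0738 ≈ 0.01117; observed = 7/1057 ≈ 0.00662.
Coefficient of coincidence = 0.00662/0.01117 ≈ 0.593.

0.593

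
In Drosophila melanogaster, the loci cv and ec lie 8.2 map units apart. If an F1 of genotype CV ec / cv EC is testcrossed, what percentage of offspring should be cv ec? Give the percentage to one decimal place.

4.1%

A map distance of 8.2 map units corresponds to a recombination frequency of 0.082.
The F1 is CV ec / cv EC, so cv ec is a recombinant gamete class with expected frequency r/2 = 0.082/2 = 0.0410.
That is 0.0410 = 4.1% of the progeny.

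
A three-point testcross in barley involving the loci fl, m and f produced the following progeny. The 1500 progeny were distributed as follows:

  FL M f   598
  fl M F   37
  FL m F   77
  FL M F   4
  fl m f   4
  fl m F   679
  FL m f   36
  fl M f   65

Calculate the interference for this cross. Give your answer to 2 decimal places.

The two most frequent reciprocal classes, fl m F and FL M f, are the parental types, so the F1 was fl m F / FL M f.
The two rarest classes, fl m f and FL M F, are the double crossovers. Comparing them with the parentals, only the f allele has switched, so f is the middle locus and the order is fl – f – m.
fl–f: (142 + 8)/1500 = 0.1000; f–m: (73 + 8)/1500 = 0.0540.
Expected DCO frequency = 0.1000 × 0.0540 ≈ 0.00540; observed = 8/1500 ≈ 0.00533.
Coefficient of coincidence = 0.00533/0.00540 ≈ 0.99; interference = 1 − 0.99 = 0.01.

0.01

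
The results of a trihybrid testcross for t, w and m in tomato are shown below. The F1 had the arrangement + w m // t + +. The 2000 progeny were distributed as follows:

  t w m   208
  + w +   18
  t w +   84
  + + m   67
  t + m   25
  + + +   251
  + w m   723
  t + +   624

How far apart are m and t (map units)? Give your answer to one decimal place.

25.1 map units

The two rarest classes, + w + and t + m, are the double crossovers. Comparing them with the parentals, only the m allele has switched, so m is the middle locus and the order is t – m – w.
Crossovers in the t–m interval produce the single-crossover classes t w m and + + + (208 + 251 = 459) plus the double crossovers (43).
RF(t–m) = (459 + 43) / 2000 = 502/2000 = 0.2510 → 25.1 map units.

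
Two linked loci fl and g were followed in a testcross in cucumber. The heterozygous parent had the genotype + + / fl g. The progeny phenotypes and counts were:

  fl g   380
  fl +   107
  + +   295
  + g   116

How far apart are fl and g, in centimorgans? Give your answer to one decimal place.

The recombinant classes are + g and fl +: 116 + 107 = 223.
Recombination frequency = 223/898 = 0.2483 ≈ 24.8%, i.e. 24.8 centimorgans.

24.8 centimorgans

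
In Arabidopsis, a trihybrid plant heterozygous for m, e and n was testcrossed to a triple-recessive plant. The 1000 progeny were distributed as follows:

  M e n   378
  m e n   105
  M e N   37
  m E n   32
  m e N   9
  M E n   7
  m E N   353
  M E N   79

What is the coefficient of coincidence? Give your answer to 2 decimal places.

0.94

The two most frequent reciprocal classes, M e n and m E N, are the parental types, so the F1 was M e n / m E N.
The two rarest classes, M E n and m e N, are the double crossovers. Comparing them with the parentals, only the e allele has switched, so e is the middle locus and the order is m – e – n.
m–e: (184 + 16)/1000 = 0.2000; e–n: (69 + 16)/1000 = 0.0850.
Expected DCO frequency = 0.2000 × 0.0850 ≈ 0.01700; observed = 16/1000 ≈ 0.01600.
Coefficient of coincidence = 0.01600/0.01700 ≈ 0.94.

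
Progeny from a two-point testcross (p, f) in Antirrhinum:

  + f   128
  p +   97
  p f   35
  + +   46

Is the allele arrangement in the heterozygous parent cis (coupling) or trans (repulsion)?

trans

The two most frequent classes are + f (128) and p + (97); these are the parental (non-recombinant) types.
So the F1 carried + f on one chromosome and p + on the other — the recessive alleles are on opposite chromosomes (trans / repulsion).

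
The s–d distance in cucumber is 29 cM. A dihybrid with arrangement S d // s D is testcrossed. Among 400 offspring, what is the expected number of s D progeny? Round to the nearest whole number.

142

A map distance of 29 cM corresponds to a recombination frequency of 0.290.
The F1 is S d / s D, so s D is a parental gamete class with expected frequency (1 − r)/2 = 0.710/2 = 0.3550.
Expected number = 0.3550 × 400 = 142.00 ≈ 142.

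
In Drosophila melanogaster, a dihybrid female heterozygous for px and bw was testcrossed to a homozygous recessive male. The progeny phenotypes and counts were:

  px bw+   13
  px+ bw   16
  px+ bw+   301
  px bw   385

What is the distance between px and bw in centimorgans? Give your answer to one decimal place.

4.1 centimorgans

The two most frequent classes, px+ bw+ (301) and px bw (385), are the parental types, so the F1 was px+ bw+ / px bw.
The recombinant classes are px+ bw and px bw+: 16 + 13 = 29.
Recombination frequency = 29/715 = 0.0406 ≈ 4.1%, i.e. 4.1 centimorgans.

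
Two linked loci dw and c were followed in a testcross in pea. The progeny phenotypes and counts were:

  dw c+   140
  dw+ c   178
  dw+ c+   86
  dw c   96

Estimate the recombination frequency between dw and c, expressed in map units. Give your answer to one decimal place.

The two most frequent classes, dw+ c (178) and dw c+ (140), are the parental types, so the F1 was dw+ c / dw c+.
The recombinant classes are dw+ c+ and dw c: 86 + 96 = 182.
Recombination frequency = 182/500 = 0.3640 ≈ 36.4%, i.e. 36.4 map units.

36.4 map units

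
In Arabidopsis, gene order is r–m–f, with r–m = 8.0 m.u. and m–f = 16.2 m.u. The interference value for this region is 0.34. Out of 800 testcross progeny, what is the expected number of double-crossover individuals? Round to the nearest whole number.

Map distances give recombination frequencies of 0.080 and 0.162 for the two intervals.
With interference 0.34 (so coincidence = 0.66), expected double-crossover frequency = 0.080 × 0.162 × 0.66 = 0.00855.
Expected number = 0.00855 × 800 = 6.84 ≈ 7.

7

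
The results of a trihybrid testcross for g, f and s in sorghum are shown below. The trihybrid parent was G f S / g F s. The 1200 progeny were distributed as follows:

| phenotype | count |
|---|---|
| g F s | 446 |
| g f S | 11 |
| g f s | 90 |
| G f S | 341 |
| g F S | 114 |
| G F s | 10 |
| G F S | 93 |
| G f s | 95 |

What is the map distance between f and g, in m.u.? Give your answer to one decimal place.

The two rarest classes, g f S and G F s, are the double crossovers. Comparing them with the parentals, only the g allele has switched, so g is the middle locus and the order is f – g – s.
Crossovers in the f–g interval produce the single-crossover classes G F S and g f s (93 + 90 = 183) plus the double crossovers (21).
RF(f–g) = (183 + 21) / 1200 = 204/1200 = 0.1700 → 17.0 m.u.

17.0 m.u.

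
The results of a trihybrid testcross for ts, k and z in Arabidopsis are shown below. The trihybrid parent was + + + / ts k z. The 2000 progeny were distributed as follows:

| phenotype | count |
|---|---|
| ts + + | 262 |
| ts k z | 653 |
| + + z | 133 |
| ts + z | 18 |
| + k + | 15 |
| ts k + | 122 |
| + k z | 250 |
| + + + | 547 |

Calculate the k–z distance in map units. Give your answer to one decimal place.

14.4 map units

The two rarest classes, + k + and ts + z, are the double crossovers. Comparing them with the parentals, only the k allele has switched, so k is the middle locus and the order is z – k – ts.
Crossovers in the z–k interval produce the single-crossover classes + + z and ts k + (133 + 122 = 255) plus the double crossovers (33).
RF(z–k) = (255 + 33) / 2000 = 288/2000 = 0.1440 → 14.4 map units.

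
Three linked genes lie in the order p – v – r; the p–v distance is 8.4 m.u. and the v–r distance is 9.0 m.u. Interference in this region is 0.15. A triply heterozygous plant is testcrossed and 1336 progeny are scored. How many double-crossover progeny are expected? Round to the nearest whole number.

9

Map distances give recombination frequencies of 0.084 and 0.090 for the two intervals.
With interference 0.15 (so coincidence = 0.85), expected double-crossover frequency = 0.084 × 0.090 × 0.85 = 0.00643.
Expected number = 0.00643 × 1336 = 8.59 ≈ 9.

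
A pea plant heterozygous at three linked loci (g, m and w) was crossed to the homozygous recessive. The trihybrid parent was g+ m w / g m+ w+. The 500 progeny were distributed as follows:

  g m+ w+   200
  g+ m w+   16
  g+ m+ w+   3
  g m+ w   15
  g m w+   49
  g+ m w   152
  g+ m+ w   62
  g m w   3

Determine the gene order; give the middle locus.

g

The two rarest classes, g m w and g+ m+ w+, are the double crossovers. Comparing them with the parentals, only the g allele has switched, so g is the middle locus and the order is m – g – w.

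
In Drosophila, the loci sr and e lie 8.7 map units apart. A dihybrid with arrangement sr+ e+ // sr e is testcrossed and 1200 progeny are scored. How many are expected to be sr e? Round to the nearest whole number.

A map distance of 8.7 map units corresponds to a recombination frequency of 0.087.
The F1 is sr+ e+ / sr e, so sr e is a parental gamete class with expected frequency (1 − r)/2 = 0.913/2 = 0.4565.
Expected number = 0.4565 × 1200 = 547.80 ≈ 548.

548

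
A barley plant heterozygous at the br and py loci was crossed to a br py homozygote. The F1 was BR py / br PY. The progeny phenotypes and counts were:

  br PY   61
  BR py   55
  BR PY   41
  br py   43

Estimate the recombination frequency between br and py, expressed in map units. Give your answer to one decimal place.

42.0 map units

The recombinant classes are BR PY and br py: 41 + 43 = 84.
Recombination frequency = 84/200 = 0.4200 ≈ 42.0%, i.e. 42.0 map units.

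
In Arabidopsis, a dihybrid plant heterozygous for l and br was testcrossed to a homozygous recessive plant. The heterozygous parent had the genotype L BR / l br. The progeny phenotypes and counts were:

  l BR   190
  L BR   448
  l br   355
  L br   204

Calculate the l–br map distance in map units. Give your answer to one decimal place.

32.9 map units

The recombinant classes are L br and l BR: 204 + 190 = 394.
Recombination frequency = 394/1197 = 0.3292 ≈ 32.9%, i.e. 32.9 map units.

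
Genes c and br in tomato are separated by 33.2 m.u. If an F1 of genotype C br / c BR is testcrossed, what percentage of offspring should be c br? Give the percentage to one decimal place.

16.6%

A map distance of 33.2 m.u. corresponds to a recombination frequency of 0.332.
The F1 is C br / c BR, so c br is a recombinant gamete class with expected frequency r/2 = 0.332/2 = 0.1660.
That is 0.1660 = 16.6% of the progeny.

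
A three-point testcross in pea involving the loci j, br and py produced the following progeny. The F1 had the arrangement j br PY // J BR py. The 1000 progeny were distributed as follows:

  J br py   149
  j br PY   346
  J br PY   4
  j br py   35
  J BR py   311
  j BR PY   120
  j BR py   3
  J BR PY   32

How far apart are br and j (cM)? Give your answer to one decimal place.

27.6 cM

The two rarest classes, J br PY and j BR py, are the double crossovers. Comparing them with the parentals, only the j allele has switched, so j is the middle locus and the order is py – j – br.
Crossovers in the j–br interval produce the single-crossover classes j BR PY and J br py (120 + 149 = 269) plus the double crossovers (7).
RF(j–br) = (269 + 7) / 1000 = 276/1000 = 0.2760 → 27.6 cM.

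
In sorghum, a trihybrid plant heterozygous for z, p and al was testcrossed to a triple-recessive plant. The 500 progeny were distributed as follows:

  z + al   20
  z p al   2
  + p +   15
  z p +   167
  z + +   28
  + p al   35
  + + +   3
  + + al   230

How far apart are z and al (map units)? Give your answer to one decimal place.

8.0 map units

The two most frequent reciprocal classes, + + al and z p +, are the parental types, so the F1 was + + al / z p +.
The two rarest classes, + + + and z p al, are the double crossovers. Comparing them with the parentals, only the al allele has switched, so al is the middle locus and the order is z – al – p.
Crossovers in the z–al interval produce the single-crossover classes z + al and + p + (20 + 15 = 35) plus the double crossovers (5).
RF(z–al) = (35 + 5) / 500 = 40/500 = 0.0800 → 8.0 map units.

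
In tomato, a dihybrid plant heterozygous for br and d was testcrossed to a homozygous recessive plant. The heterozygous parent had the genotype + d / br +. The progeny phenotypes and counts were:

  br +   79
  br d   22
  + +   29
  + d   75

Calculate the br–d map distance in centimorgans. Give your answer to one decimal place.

24.9 centimorgans

The recombinant classes are + + and br d: 29 + 22 = 51.
Recombination frequency = 51/205 = 0.2488 ≈ 24.9%, i.e. 24.9 centimorgans.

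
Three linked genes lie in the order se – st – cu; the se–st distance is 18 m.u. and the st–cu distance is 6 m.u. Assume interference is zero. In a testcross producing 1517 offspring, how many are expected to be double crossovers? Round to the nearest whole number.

Map distances give recombination frequencies of 0.180 and 0.060 for the two intervals.
With no interference, expected double-crossover frequency = 0.180 × 0.060 = 0.01080.
Expected number = 0.01080 × 1517 = 16.38 ≈ 16.

16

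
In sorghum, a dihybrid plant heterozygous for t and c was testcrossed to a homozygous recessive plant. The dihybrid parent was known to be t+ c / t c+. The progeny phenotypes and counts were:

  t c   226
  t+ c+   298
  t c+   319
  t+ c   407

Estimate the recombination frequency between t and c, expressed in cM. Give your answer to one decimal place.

The recombinant classes are t+ c+ and t c: 298 + 226 = 524.
Recombination frequency = 524/1250 = 0.4192 ≈ 41.9%, i.e. 41.9 cM.

41.9 cM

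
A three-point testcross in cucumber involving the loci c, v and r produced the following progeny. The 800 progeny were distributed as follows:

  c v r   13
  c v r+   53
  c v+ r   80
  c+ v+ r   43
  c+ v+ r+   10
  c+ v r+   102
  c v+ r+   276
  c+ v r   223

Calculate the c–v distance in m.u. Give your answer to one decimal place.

The two most frequent reciprocal classes, c+ v r and c v+ r+, are the parental types, so the F1 was c+ v r / c v+ r+.
The two rarest classes, c v r and c+ v+ r+, are the double crossovers. Comparing them with the parentals, only the c allele has switched, so c is the middle locus and the order is r – c – v.
Crossovers in the c–v interval produce the single-crossover classes c+ v+ r and c v r+ (43 + 53 = 96) plus the double crossovers (23).
RF(c–v) = (96 + 23) / 800 = 119/800 = 0.1487 → 14.9 m.u.

14.9 m.u.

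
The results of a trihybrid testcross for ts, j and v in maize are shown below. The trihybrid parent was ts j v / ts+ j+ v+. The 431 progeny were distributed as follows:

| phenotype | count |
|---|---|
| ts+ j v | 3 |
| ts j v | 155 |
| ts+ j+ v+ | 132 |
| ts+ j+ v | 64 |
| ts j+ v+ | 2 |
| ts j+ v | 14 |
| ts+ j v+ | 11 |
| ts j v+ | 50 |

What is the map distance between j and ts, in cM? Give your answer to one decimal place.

The two rarest classes, ts+ j v and ts j+ v+, are the double crossovers. Comparing them with the parentals, only the ts allele has switched, so ts is the middle locus and the order is v – ts – j.
Crossovers in the ts–j interval produce the single-crossover classes ts j+ v and ts+ j v+ (14 + 11 = 25) plus the double crossovers (5).
RF(ts–j) = (25 + 5) / 431 = 30/431 = 0.0696 → 7.0 cM.

7.0 cM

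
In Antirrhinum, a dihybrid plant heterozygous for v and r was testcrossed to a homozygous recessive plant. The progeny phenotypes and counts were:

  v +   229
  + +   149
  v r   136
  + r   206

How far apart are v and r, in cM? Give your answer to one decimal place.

The two most frequent classes, + r (206) and v + (229), are the parental types, so the F1 was + r / v +.
The recombinant classes are + + and v r: 149 + 136 = 285.
Recombination frequency = 285/720 = 0.3958 ≈ 39.6%, i.e. 39.6 cM.

39.6 cM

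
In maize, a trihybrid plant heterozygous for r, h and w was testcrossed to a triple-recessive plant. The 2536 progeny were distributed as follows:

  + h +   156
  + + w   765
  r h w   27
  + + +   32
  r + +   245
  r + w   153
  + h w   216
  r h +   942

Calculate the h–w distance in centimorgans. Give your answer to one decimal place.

20.5 centimorgans

The two most frequent reciprocal classes, + + w and r h +, are the parental types, so the F1 was + + w / r h +.
The two rarest classes, + + + and r h w, are the double crossovers. Comparing them with the parentals, only the w allele has switched, so w is the middle locus and the order is r – w – h.
Crossovers in the w–h interval produce the single-crossover classes + h w and r + + (216 + 245 = 461) plus the double crossovers (59).
RF(w–h) = (461 + 59) / 2536 = 520/2536 = 0.2050 → 20.5 centimorgans.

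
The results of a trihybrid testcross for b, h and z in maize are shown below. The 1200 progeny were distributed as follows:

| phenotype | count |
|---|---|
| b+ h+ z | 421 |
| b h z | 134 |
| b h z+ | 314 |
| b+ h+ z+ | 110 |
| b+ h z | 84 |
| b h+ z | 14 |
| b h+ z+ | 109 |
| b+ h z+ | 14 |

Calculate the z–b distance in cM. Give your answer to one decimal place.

The two most frequent reciprocal classes, b h z+ and b+ h+ z, are the parental types, so the F1 was b h z+ / b+ h+ z.
The two rarest classes, b+ h z+ and b h+ z, are the double crossovers. Comparing them with the parentals, only the b allele has switched, so b is the middle locus and the order is z – b – h.
Crossovers in the z–b interval produce the single-crossover classes b h z and b+ h+ z+ (134 + 110 = 244) plus the double crossovers (28).
RF(z–b) = (244 + 28) / 1200 = 272/1200 = 0.2267 → 22.7 cM.

22.7 cM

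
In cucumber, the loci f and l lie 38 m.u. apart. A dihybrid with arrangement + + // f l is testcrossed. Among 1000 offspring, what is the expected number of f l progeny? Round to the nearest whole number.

A map distance of 38 m.u. corresponds to a recombination frequency of 0.380.
The F1 is + + / f l, so f l is a parental gamete class with expected frequency (1 − r)/2 = 0.620/2 = 0.3100.
Expected number = 0.3100 × 1000 = 310.00 ≈ 310.

310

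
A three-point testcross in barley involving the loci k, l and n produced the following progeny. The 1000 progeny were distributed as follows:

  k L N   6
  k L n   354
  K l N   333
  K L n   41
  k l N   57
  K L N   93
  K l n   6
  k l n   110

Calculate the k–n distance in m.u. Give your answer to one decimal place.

The two most frequent reciprocal classes, K l N and k L n, are the parental types, so the F1 was K l N / k L n.
The two rarest classes, K l n and k L N, are the double crossovers. Comparing them with the parentals, only the n allele has switched, so n is the middle locus and the order is l – n – k.
Crossovers in the n–k interval produce the single-crossover classes k l N and K L n (57 + 41 = 98) plus the double crossovers (12).
RF(n–k) = (98 + 12) / 1000 = 110/1000 = 0.1100 → 11.0 m.u.

11.0 m.u.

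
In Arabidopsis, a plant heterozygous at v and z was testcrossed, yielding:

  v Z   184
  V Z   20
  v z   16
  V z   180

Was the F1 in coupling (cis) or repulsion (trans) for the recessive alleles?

The two most frequent classes are V z (180) and v Z (184); these are the parental (non-recombinant) types.
So the F1 carried V z on one chromosome and v Z on the other — the recessive alleles are on opposite chromosomes (trans / repulsion).

trans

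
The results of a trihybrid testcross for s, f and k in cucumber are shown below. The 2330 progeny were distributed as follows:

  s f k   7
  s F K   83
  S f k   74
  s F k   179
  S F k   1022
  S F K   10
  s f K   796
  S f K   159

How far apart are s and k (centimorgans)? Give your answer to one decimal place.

The two most frequent reciprocal classes, s f K and S F k, are the parental types, so the F1 was s f K / S F k.
The two rarest classes, s f k and S F K, are the double crossovers. Comparing them with the parentals, only the k allele has switched, so k is the middle locus and the order is f – k – s.
Crossovers in the k–s interval produce the single-crossover classes S f K and s F k (159 + 179 = 338) plus the double crossovers (17).
RF(k–s) = (338 + 17) / 2330 = 355/2330 = 0.1524 → 15.2 centimorgans.

15.2 centimorgans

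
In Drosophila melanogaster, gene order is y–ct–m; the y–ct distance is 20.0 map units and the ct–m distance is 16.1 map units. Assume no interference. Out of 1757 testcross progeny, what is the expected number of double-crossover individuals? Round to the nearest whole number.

57

Map distances give recombination frequencies of 0.200 and 0.161 for the two intervals.
With no interference, expected double-crossover frequency = 0.200 × 0.161 = 0.03220.
Expected number = 0.03220 × 1757 = 56.58 ≈ 57.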